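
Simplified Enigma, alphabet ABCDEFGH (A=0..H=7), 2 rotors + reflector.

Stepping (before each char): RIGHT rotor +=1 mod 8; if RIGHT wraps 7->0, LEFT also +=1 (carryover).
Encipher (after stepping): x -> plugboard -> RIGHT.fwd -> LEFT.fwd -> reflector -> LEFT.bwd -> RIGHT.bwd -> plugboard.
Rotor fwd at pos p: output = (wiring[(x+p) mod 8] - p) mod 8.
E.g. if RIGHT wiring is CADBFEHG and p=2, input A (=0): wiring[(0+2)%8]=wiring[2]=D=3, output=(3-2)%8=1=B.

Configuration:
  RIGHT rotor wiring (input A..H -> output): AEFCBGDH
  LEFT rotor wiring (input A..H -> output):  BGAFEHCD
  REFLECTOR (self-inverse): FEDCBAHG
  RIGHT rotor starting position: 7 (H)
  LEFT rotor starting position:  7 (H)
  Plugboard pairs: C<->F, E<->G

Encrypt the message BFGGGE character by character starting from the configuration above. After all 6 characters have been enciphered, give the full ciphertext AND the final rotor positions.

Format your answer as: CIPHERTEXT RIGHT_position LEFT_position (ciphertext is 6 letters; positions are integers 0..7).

Char 1 ('B'): step: R->0, L->0 (L advanced); B->plug->B->R->E->L->E->refl->B->L'->A->R'->A->plug->A
Char 2 ('F'): step: R->1, L=0; F->plug->C->R->B->L->G->refl->H->L'->F->R'->E->plug->G
Char 3 ('G'): step: R->2, L=0; G->plug->E->R->B->L->G->refl->H->L'->F->R'->F->plug->C
Char 4 ('G'): step: R->3, L=0; G->plug->E->R->E->L->E->refl->B->L'->A->R'->D->plug->D
Char 5 ('G'): step: R->4, L=0; G->plug->E->R->E->L->E->refl->B->L'->A->R'->F->plug->C
Char 6 ('E'): step: R->5, L=0; E->plug->G->R->F->L->H->refl->G->L'->B->R'->A->plug->A
Final: ciphertext=AGCDCA, RIGHT=5, LEFT=0

Answer: AGCDCA 5 0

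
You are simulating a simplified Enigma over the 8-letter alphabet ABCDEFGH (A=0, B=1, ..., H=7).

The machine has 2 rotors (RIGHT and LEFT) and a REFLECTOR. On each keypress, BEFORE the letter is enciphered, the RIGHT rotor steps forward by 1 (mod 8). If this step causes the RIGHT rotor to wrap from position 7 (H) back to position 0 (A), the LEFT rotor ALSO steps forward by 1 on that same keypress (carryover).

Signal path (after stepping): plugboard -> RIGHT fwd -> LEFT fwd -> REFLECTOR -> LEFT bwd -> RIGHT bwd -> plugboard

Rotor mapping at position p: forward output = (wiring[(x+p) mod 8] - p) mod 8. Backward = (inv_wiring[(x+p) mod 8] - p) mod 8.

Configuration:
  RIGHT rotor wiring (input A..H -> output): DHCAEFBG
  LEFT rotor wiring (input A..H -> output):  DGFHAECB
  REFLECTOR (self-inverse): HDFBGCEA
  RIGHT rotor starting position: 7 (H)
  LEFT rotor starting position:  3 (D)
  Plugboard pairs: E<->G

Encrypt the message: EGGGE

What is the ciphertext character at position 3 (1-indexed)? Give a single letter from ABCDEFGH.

Char 1 ('E'): step: R->0, L->4 (L advanced); E->plug->G->R->B->L->A->refl->H->L'->E->R'->E->plug->G
Char 2 ('G'): step: R->1, L=4; G->plug->E->R->E->L->H->refl->A->L'->B->R'->B->plug->B
Char 3 ('G'): step: R->2, L=4; G->plug->E->R->H->L->D->refl->B->L'->G->R'->B->plug->B

B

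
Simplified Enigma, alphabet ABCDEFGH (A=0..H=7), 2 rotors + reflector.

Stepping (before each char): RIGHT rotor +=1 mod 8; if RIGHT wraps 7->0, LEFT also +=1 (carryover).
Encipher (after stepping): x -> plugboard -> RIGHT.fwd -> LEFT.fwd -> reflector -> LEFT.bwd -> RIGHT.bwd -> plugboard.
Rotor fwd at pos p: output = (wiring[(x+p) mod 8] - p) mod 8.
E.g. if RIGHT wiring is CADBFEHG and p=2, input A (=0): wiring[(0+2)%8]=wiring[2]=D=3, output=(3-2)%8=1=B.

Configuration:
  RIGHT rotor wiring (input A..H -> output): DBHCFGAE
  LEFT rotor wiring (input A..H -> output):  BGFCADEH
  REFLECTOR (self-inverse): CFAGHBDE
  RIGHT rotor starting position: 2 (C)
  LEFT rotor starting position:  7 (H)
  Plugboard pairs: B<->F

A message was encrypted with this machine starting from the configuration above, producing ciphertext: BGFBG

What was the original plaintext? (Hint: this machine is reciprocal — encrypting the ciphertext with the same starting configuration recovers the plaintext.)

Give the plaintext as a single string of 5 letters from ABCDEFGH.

Answer: ECEDA

Derivation:
Char 1 ('B'): step: R->3, L=7; B->plug->F->R->A->L->A->refl->C->L'->B->R'->E->plug->E
Char 2 ('G'): step: R->4, L=7; G->plug->G->R->D->L->G->refl->D->L'->E->R'->C->plug->C
Char 3 ('F'): step: R->5, L=7; F->plug->B->R->D->L->G->refl->D->L'->E->R'->E->plug->E
Char 4 ('B'): step: R->6, L=7; B->plug->F->R->E->L->D->refl->G->L'->D->R'->D->plug->D
Char 5 ('G'): step: R->7, L=7; G->plug->G->R->H->L->F->refl->B->L'->F->R'->A->plug->A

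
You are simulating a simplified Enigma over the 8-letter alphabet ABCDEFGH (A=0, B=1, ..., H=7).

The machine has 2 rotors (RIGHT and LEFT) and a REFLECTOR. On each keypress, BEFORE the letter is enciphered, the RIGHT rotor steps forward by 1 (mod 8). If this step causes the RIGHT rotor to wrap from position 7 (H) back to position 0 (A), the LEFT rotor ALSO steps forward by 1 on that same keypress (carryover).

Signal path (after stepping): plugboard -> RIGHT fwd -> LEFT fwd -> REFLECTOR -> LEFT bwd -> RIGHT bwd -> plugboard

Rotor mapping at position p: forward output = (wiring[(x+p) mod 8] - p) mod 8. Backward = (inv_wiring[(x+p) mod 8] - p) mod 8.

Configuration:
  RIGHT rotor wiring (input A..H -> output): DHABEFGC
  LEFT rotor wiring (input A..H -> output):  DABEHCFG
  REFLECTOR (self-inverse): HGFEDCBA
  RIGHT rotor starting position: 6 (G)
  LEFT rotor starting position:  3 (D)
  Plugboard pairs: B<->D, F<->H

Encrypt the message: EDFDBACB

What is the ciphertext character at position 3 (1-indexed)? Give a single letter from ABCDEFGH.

Char 1 ('E'): step: R->7, L=3; E->plug->E->R->C->L->H->refl->A->L'->F->R'->F->plug->H
Char 2 ('D'): step: R->0, L->4 (L advanced); D->plug->B->R->H->L->A->refl->H->L'->E->R'->E->plug->E
Char 3 ('F'): step: R->1, L=4; F->plug->H->R->C->L->B->refl->G->L'->B->R'->G->plug->G

G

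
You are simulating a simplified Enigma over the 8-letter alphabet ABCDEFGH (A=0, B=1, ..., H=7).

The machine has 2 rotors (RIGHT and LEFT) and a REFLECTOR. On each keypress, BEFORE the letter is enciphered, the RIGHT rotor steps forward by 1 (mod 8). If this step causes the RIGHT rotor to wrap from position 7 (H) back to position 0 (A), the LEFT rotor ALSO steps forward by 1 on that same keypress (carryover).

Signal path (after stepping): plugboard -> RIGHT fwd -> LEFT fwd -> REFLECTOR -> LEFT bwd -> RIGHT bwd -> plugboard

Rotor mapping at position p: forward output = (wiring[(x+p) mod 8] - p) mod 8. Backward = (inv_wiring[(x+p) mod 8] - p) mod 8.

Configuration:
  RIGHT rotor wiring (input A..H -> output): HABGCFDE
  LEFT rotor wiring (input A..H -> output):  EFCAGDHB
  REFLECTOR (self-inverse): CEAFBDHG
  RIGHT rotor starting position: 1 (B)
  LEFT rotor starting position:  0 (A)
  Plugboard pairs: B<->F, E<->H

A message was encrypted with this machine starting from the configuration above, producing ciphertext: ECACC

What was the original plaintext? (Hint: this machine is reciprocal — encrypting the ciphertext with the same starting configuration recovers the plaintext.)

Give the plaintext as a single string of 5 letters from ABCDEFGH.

Answer: FABAA

Derivation:
Char 1 ('E'): step: R->2, L=0; E->plug->H->R->G->L->H->refl->G->L'->E->R'->B->plug->F
Char 2 ('C'): step: R->3, L=0; C->plug->C->R->C->L->C->refl->A->L'->D->R'->A->plug->A
Char 3 ('A'): step: R->4, L=0; A->plug->A->R->G->L->H->refl->G->L'->E->R'->F->plug->B
Char 4 ('C'): step: R->5, L=0; C->plug->C->R->H->L->B->refl->E->L'->A->R'->A->plug->A
Char 5 ('C'): step: R->6, L=0; C->plug->C->R->B->L->F->refl->D->L'->F->R'->A->plug->A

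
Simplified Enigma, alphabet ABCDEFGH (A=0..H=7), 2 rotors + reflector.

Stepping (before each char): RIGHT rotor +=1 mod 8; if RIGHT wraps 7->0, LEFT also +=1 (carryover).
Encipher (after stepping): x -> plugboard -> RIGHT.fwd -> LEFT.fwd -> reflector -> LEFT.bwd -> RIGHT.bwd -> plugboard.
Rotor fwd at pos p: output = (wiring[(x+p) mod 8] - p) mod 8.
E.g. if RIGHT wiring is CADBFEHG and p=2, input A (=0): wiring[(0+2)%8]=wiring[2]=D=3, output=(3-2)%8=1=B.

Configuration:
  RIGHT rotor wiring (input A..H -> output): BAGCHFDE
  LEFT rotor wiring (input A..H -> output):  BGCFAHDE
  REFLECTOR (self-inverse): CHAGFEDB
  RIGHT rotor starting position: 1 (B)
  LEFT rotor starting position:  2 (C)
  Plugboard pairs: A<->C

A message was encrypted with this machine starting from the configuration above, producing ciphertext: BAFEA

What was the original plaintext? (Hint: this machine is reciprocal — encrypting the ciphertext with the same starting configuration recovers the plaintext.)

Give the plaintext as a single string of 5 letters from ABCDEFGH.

Answer: AEHAH

Derivation:
Char 1 ('B'): step: R->2, L=2; B->plug->B->R->A->L->A->refl->C->L'->F->R'->C->plug->A
Char 2 ('A'): step: R->3, L=2; A->plug->C->R->C->L->G->refl->D->L'->B->R'->E->plug->E
Char 3 ('F'): step: R->4, L=2; F->plug->F->R->E->L->B->refl->H->L'->G->R'->H->plug->H
Char 4 ('E'): step: R->5, L=2; E->plug->E->R->D->L->F->refl->E->L'->H->R'->C->plug->A
Char 5 ('A'): step: R->6, L=2; A->plug->C->R->D->L->F->refl->E->L'->H->R'->H->plug->H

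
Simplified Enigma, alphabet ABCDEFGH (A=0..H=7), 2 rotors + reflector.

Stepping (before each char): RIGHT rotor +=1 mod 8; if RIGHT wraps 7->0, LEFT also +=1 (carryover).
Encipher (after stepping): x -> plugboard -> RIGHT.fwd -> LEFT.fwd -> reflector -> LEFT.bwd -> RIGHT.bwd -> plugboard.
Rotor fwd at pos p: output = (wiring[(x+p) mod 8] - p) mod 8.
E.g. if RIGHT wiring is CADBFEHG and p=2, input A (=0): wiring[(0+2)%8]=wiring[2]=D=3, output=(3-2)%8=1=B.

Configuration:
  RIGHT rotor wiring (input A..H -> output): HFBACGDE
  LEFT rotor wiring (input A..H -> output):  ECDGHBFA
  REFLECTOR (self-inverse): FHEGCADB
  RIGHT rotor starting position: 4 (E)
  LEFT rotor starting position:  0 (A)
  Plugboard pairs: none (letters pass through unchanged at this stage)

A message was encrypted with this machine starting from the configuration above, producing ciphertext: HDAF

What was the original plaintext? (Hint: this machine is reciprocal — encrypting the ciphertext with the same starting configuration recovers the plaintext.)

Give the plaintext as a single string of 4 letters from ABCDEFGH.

Char 1 ('H'): step: R->5, L=0; H->plug->H->R->F->L->B->refl->H->L'->E->R'->F->plug->F
Char 2 ('D'): step: R->6, L=0; D->plug->D->R->H->L->A->refl->F->L'->G->R'->B->plug->B
Char 3 ('A'): step: R->7, L=0; A->plug->A->R->F->L->B->refl->H->L'->E->R'->H->plug->H
Char 4 ('F'): step: R->0, L->1 (L advanced); F->plug->F->R->G->L->H->refl->B->L'->A->R'->D->plug->D

Answer: FBHD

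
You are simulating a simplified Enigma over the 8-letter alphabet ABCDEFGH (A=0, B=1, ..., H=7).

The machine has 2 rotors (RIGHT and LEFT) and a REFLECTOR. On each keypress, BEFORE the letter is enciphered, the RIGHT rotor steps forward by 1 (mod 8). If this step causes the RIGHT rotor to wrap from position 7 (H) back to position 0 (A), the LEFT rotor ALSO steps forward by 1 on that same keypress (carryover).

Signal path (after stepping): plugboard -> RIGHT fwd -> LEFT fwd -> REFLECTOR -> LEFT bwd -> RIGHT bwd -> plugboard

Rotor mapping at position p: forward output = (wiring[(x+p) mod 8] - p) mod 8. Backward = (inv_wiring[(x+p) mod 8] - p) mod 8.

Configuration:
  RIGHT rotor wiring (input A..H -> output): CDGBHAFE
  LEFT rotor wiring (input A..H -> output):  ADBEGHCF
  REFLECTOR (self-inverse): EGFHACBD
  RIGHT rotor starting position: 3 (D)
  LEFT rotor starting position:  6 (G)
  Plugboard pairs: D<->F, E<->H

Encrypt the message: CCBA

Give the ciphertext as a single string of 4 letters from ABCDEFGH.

Char 1 ('C'): step: R->4, L=6; C->plug->C->R->B->L->H->refl->D->L'->E->R'->B->plug->B
Char 2 ('C'): step: R->5, L=6; C->plug->C->R->H->L->B->refl->G->L'->F->R'->D->plug->F
Char 3 ('B'): step: R->6, L=6; B->plug->B->R->G->L->A->refl->E->L'->A->R'->E->plug->H
Char 4 ('A'): step: R->7, L=6; A->plug->A->R->F->L->G->refl->B->L'->H->R'->D->plug->F

Answer: BFHF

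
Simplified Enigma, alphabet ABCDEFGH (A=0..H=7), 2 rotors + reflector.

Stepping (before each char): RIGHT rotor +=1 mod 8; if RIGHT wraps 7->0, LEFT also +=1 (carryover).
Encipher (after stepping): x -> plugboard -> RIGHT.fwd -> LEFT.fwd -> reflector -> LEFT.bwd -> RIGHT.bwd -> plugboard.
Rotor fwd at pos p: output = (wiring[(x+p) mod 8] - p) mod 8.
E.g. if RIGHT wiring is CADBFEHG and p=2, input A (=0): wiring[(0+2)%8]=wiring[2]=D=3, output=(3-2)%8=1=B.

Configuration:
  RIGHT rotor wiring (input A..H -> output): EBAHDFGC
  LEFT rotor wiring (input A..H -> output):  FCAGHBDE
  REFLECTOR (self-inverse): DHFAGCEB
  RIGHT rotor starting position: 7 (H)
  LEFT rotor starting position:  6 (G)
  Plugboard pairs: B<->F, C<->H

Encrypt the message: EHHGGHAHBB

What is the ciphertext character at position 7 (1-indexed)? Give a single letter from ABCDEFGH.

Char 1 ('E'): step: R->0, L->7 (L advanced); E->plug->E->R->D->L->B->refl->H->L'->E->R'->A->plug->A
Char 2 ('H'): step: R->1, L=7; H->plug->C->R->G->L->C->refl->F->L'->A->R'->A->plug->A
Char 3 ('H'): step: R->2, L=7; H->plug->C->R->B->L->G->refl->E->L'->H->R'->H->plug->C
Char 4 ('G'): step: R->3, L=7; G->plug->G->R->G->L->C->refl->F->L'->A->R'->B->plug->F
Char 5 ('G'): step: R->4, L=7; G->plug->G->R->E->L->H->refl->B->L'->D->R'->H->plug->C
Char 6 ('H'): step: R->5, L=7; H->plug->C->R->F->L->A->refl->D->L'->C->R'->G->plug->G
Char 7 ('A'): step: R->6, L=7; A->plug->A->R->A->L->F->refl->C->L'->G->R'->C->plug->H

H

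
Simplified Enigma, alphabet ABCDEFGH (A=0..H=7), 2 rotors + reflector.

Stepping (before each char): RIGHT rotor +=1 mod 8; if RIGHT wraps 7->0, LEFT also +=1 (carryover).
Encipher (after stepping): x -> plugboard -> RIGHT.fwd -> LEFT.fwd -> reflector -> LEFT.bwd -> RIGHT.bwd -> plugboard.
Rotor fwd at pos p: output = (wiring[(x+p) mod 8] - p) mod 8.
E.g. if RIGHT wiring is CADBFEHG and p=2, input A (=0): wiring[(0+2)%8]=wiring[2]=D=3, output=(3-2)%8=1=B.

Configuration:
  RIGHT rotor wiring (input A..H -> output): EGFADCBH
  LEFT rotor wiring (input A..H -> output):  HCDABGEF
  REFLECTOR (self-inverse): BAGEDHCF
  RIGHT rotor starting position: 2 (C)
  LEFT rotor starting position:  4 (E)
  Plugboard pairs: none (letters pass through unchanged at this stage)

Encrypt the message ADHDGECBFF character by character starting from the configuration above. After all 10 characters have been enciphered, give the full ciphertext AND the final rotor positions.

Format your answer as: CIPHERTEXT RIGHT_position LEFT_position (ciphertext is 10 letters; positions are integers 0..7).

Char 1 ('A'): step: R->3, L=4; A->plug->A->R->F->L->G->refl->C->L'->B->R'->F->plug->F
Char 2 ('D'): step: R->4, L=4; D->plug->D->R->D->L->B->refl->A->L'->C->R'->F->plug->F
Char 3 ('H'): step: R->5, L=4; H->plug->H->R->G->L->H->refl->F->L'->A->R'->F->plug->F
Char 4 ('D'): step: R->6, L=4; D->plug->D->R->A->L->F->refl->H->L'->G->R'->C->plug->C
Char 5 ('G'): step: R->7, L=4; G->plug->G->R->D->L->B->refl->A->L'->C->R'->H->plug->H
Char 6 ('E'): step: R->0, L->5 (L advanced); E->plug->E->R->D->L->C->refl->G->L'->F->R'->C->plug->C
Char 7 ('C'): step: R->1, L=5; C->plug->C->R->H->L->E->refl->D->L'->G->R'->G->plug->G
Char 8 ('B'): step: R->2, L=5; B->plug->B->R->G->L->D->refl->E->L'->H->R'->E->plug->E
Char 9 ('F'): step: R->3, L=5; F->plug->F->R->B->L->H->refl->F->L'->E->R'->E->plug->E
Char 10 ('F'): step: R->4, L=5; F->plug->F->R->C->L->A->refl->B->L'->A->R'->E->plug->E
Final: ciphertext=FFFCHCGEEE, RIGHT=4, LEFT=5

Answer: FFFCHCGEEE 4 5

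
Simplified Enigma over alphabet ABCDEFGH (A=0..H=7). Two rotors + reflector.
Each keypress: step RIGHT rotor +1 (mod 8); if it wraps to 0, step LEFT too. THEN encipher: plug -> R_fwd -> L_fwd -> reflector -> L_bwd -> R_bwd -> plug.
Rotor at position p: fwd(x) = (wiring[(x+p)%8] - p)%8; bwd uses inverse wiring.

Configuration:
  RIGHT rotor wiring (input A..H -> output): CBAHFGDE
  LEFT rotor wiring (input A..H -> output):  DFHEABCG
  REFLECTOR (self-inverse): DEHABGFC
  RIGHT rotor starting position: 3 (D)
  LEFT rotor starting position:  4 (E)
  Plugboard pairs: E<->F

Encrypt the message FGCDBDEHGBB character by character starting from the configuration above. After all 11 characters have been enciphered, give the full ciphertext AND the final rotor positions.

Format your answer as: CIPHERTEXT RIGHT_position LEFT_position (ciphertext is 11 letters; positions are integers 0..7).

Char 1 ('F'): step: R->4, L=4; F->plug->E->R->G->L->D->refl->A->L'->H->R'->C->plug->C
Char 2 ('G'): step: R->5, L=4; G->plug->G->R->C->L->G->refl->F->L'->B->R'->A->plug->A
Char 3 ('C'): step: R->6, L=4; C->plug->C->R->E->L->H->refl->C->L'->D->R'->D->plug->D
Char 4 ('D'): step: R->7, L=4; D->plug->D->R->B->L->F->refl->G->L'->C->R'->C->plug->C
Char 5 ('B'): step: R->0, L->5 (L advanced); B->plug->B->R->B->L->F->refl->G->L'->D->R'->G->plug->G
Char 6 ('D'): step: R->1, L=5; D->plug->D->R->E->L->A->refl->D->L'->H->R'->B->plug->B
Char 7 ('E'): step: R->2, L=5; E->plug->F->R->C->L->B->refl->E->L'->A->R'->G->plug->G
Char 8 ('H'): step: R->3, L=5; H->plug->H->R->F->L->C->refl->H->L'->G->R'->G->plug->G
Char 9 ('G'): step: R->4, L=5; G->plug->G->R->E->L->A->refl->D->L'->H->R'->C->plug->C
Char 10 ('B'): step: R->5, L=5; B->plug->B->R->G->L->H->refl->C->L'->F->R'->D->plug->D
Char 11 ('B'): step: R->6, L=5; B->plug->B->R->G->L->H->refl->C->L'->F->R'->A->plug->A
Final: ciphertext=CADCGBGGCDA, RIGHT=6, LEFT=5

Answer: CADCGBGGCDA 6 5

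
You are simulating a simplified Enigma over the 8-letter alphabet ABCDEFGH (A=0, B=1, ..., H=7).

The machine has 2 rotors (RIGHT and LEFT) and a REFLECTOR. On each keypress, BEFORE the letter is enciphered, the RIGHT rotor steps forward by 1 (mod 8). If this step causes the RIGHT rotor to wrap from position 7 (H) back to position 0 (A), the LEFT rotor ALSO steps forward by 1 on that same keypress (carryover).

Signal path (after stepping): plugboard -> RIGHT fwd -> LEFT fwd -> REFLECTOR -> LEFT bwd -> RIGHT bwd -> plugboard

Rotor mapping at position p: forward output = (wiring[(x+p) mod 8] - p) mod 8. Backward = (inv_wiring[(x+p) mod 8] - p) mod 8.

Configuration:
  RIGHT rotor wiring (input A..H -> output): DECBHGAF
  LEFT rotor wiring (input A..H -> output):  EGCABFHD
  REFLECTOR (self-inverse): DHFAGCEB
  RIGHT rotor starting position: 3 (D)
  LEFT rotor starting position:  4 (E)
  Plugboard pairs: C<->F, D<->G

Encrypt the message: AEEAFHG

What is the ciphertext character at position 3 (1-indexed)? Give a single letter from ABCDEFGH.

Char 1 ('A'): step: R->4, L=4; A->plug->A->R->D->L->H->refl->B->L'->B->R'->D->plug->G
Char 2 ('E'): step: R->5, L=4; E->plug->E->R->H->L->E->refl->G->L'->G->R'->D->plug->G
Char 3 ('E'): step: R->6, L=4; E->plug->E->R->E->L->A->refl->D->L'->C->R'->A->plug->A

A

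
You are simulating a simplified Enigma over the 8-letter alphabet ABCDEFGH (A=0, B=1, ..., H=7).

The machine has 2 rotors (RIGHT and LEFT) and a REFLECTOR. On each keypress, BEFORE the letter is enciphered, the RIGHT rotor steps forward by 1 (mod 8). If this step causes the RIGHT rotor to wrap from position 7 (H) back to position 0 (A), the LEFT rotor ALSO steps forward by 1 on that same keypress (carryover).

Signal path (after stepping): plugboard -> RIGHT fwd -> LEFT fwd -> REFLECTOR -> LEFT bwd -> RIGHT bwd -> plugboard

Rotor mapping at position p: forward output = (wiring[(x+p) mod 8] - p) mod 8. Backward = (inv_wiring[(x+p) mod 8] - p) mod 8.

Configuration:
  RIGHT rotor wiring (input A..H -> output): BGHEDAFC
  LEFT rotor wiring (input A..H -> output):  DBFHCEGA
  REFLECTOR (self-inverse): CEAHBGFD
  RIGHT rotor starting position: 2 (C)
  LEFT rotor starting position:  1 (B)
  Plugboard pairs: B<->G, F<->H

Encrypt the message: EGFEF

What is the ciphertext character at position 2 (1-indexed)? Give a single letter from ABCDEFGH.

Char 1 ('E'): step: R->3, L=1; E->plug->E->R->H->L->C->refl->A->L'->A->R'->B->plug->G
Char 2 ('G'): step: R->4, L=1; G->plug->B->R->E->L->D->refl->H->L'->G->R'->D->plug->D

D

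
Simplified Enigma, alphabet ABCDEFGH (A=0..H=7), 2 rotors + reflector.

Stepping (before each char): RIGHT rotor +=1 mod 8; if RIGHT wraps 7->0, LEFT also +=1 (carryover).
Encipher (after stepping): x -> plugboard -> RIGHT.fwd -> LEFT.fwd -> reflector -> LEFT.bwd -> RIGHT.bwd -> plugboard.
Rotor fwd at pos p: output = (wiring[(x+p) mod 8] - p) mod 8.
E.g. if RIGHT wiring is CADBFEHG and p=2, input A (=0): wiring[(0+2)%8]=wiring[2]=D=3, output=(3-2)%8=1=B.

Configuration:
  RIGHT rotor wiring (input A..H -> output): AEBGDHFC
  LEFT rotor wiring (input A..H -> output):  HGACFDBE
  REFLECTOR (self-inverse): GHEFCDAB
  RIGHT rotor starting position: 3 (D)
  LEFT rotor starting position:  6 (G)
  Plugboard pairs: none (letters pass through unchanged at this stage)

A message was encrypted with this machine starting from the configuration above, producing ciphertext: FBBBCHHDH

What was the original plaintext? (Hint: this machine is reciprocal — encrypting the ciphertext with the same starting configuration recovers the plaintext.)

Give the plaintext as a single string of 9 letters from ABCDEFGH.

Char 1 ('F'): step: R->4, L=6; F->plug->F->R->A->L->D->refl->F->L'->H->R'->A->plug->A
Char 2 ('B'): step: R->5, L=6; B->plug->B->R->A->L->D->refl->F->L'->H->R'->E->plug->E
Char 3 ('B'): step: R->6, L=6; B->plug->B->R->E->L->C->refl->E->L'->F->R'->G->plug->G
Char 4 ('B'): step: R->7, L=6; B->plug->B->R->B->L->G->refl->A->L'->D->R'->A->plug->A
Char 5 ('C'): step: R->0, L->7 (L advanced); C->plug->C->R->B->L->A->refl->G->L'->F->R'->G->plug->G
Char 6 ('H'): step: R->1, L=7; H->plug->H->R->H->L->C->refl->E->L'->G->R'->E->plug->E
Char 7 ('H'): step: R->2, L=7; H->plug->H->R->C->L->H->refl->B->L'->D->R'->E->plug->E
Char 8 ('D'): step: R->3, L=7; D->plug->D->R->C->L->H->refl->B->L'->D->R'->A->plug->A
Char 9 ('H'): step: R->4, L=7; H->plug->H->R->C->L->H->refl->B->L'->D->R'->B->plug->B

Answer: AEGAGEEAB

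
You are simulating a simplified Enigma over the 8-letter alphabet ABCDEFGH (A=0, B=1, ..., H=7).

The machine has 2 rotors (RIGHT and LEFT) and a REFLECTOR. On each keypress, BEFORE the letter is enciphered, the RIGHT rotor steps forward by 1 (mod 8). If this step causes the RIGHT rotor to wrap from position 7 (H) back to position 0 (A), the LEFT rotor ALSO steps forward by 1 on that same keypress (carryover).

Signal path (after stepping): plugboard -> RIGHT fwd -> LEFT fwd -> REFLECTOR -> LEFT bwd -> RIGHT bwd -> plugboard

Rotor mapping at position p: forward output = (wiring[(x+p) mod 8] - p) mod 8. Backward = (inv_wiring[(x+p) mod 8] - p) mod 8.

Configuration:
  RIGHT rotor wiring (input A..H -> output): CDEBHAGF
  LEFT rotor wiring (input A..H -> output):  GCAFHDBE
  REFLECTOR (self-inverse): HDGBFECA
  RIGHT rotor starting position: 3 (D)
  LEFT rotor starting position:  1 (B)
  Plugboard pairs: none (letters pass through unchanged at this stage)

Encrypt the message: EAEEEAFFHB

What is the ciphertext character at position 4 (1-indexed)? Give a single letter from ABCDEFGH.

Char 1 ('E'): step: R->4, L=1; E->plug->E->R->G->L->D->refl->B->L'->A->R'->G->plug->G
Char 2 ('A'): step: R->5, L=1; A->plug->A->R->D->L->G->refl->C->L'->E->R'->G->plug->G
Char 3 ('E'): step: R->6, L=1; E->plug->E->R->G->L->D->refl->B->L'->A->R'->A->plug->A
Char 4 ('E'): step: R->7, L=1; E->plug->E->R->C->L->E->refl->F->L'->H->R'->H->plug->H

H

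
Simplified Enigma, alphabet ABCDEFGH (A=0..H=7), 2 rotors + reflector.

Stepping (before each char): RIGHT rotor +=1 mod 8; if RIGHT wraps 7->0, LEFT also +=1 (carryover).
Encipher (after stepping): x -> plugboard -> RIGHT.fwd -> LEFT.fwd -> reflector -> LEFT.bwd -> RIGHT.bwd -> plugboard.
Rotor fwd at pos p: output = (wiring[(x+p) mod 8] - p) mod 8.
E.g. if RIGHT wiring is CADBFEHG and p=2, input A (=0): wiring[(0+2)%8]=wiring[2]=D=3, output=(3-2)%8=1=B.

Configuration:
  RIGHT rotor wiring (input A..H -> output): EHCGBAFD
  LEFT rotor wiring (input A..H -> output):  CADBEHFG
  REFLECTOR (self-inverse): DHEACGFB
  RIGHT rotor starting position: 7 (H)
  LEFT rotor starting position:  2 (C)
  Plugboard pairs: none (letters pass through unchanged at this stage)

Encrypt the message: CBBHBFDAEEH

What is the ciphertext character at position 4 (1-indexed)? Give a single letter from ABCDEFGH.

Char 1 ('C'): step: R->0, L->3 (L advanced); C->plug->C->R->C->L->E->refl->C->L'->D->R'->H->plug->H
Char 2 ('B'): step: R->1, L=3; B->plug->B->R->B->L->B->refl->H->L'->F->R'->C->plug->C
Char 3 ('B'): step: R->2, L=3; B->plug->B->R->E->L->D->refl->A->L'->H->R'->C->plug->C
Char 4 ('H'): step: R->3, L=3; H->plug->H->R->H->L->A->refl->D->L'->E->R'->G->plug->G

G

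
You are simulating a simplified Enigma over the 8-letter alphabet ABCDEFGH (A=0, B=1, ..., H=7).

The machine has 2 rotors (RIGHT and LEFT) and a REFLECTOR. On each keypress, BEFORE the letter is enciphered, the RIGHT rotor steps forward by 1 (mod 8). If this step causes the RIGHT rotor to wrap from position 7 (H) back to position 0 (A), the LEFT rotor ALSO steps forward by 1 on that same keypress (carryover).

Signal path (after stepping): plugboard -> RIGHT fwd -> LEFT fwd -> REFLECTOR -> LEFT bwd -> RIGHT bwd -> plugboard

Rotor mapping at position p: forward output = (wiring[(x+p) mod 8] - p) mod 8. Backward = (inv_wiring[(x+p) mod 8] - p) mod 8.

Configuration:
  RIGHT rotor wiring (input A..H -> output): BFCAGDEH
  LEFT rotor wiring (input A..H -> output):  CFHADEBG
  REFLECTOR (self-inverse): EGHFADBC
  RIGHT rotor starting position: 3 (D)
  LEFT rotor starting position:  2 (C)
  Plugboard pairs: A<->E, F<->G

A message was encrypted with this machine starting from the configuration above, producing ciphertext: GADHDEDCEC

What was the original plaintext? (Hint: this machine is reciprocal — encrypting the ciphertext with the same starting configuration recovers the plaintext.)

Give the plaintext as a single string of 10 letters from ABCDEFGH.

Answer: EBFCFHFADF

Derivation:
Char 1 ('G'): step: R->4, L=2; G->plug->F->R->B->L->G->refl->B->L'->C->R'->A->plug->E
Char 2 ('A'): step: R->5, L=2; A->plug->E->R->A->L->F->refl->D->L'->H->R'->B->plug->B
Char 3 ('D'): step: R->6, L=2; D->plug->D->R->H->L->D->refl->F->L'->A->R'->G->plug->F
Char 4 ('H'): step: R->7, L=2; H->plug->H->R->F->L->E->refl->A->L'->G->R'->C->plug->C
Char 5 ('D'): step: R->0, L->3 (L advanced); D->plug->D->R->A->L->F->refl->D->L'->E->R'->G->plug->F
Char 6 ('E'): step: R->1, L=3; E->plug->A->R->E->L->D->refl->F->L'->A->R'->H->plug->H
Char 7 ('D'): step: R->2, L=3; D->plug->D->R->B->L->A->refl->E->L'->H->R'->G->plug->F
Char 8 ('C'): step: R->3, L=3; C->plug->C->R->A->L->F->refl->D->L'->E->R'->E->plug->A
Char 9 ('E'): step: R->4, L=3; E->plug->A->R->C->L->B->refl->G->L'->D->R'->D->plug->D
Char 10 ('C'): step: R->5, L=3; C->plug->C->R->C->L->B->refl->G->L'->D->R'->G->plug->F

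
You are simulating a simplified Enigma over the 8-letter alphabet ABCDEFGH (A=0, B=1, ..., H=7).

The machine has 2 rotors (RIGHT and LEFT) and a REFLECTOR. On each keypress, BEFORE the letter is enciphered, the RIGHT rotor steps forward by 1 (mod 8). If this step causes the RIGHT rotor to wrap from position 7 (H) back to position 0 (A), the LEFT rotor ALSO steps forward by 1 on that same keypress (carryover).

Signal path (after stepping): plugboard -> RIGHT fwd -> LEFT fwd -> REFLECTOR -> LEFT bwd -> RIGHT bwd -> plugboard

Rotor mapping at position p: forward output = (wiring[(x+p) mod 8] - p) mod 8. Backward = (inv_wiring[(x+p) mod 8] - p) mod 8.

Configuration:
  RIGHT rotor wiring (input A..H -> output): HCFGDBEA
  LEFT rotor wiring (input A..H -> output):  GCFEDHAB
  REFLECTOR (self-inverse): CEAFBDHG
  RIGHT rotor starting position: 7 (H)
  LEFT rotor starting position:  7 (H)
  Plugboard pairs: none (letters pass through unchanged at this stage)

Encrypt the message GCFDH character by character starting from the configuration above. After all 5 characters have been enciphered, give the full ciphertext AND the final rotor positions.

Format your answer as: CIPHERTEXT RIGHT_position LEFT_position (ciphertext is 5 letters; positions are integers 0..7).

Answer: BECCD 4 0

Derivation:
Char 1 ('G'): step: R->0, L->0 (L advanced); G->plug->G->R->E->L->D->refl->F->L'->C->R'->B->plug->B
Char 2 ('C'): step: R->1, L=0; C->plug->C->R->F->L->H->refl->G->L'->A->R'->E->plug->E
Char 3 ('F'): step: R->2, L=0; F->plug->F->R->G->L->A->refl->C->L'->B->R'->C->plug->C
Char 4 ('D'): step: R->3, L=0; D->plug->D->R->B->L->C->refl->A->L'->G->R'->C->plug->C
Char 5 ('H'): step: R->4, L=0; H->plug->H->R->C->L->F->refl->D->L'->E->R'->D->plug->D
Final: ciphertext=BECCD, RIGHT=4, LEFT=0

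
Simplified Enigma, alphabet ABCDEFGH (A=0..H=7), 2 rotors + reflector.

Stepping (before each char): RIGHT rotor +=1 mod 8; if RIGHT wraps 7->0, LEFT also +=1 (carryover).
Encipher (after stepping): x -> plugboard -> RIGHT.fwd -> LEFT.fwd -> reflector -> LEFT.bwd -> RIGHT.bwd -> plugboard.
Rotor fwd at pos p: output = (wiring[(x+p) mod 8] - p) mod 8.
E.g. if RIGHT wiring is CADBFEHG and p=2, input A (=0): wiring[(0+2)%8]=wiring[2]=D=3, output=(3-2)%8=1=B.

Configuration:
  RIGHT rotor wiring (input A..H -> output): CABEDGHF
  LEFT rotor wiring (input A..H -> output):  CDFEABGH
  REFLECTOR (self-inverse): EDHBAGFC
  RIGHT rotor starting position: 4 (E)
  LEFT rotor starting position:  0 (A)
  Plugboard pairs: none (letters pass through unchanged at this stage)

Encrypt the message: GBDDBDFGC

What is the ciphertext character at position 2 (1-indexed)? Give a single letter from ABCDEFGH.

Char 1 ('G'): step: R->5, L=0; G->plug->G->R->H->L->H->refl->C->L'->A->R'->C->plug->C
Char 2 ('B'): step: R->6, L=0; B->plug->B->R->H->L->H->refl->C->L'->A->R'->H->plug->H

H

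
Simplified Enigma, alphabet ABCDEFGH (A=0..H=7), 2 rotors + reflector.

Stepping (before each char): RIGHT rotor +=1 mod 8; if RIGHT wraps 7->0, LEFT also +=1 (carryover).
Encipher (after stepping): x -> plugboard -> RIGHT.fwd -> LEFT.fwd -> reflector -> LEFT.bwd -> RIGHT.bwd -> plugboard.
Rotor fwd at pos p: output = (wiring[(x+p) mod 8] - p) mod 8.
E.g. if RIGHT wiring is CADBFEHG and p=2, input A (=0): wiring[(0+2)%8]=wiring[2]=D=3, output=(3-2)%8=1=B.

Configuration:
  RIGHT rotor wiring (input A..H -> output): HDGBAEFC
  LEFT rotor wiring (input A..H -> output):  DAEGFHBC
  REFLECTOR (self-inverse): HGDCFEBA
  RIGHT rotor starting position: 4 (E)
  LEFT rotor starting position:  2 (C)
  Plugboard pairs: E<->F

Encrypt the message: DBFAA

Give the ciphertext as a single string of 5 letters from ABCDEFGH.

Answer: BDBBH

Derivation:
Char 1 ('D'): step: R->5, L=2; D->plug->D->R->C->L->D->refl->C->L'->A->R'->B->plug->B
Char 2 ('B'): step: R->6, L=2; B->plug->B->R->E->L->H->refl->A->L'->F->R'->D->plug->D
Char 3 ('F'): step: R->7, L=2; F->plug->E->R->C->L->D->refl->C->L'->A->R'->B->plug->B
Char 4 ('A'): step: R->0, L->3 (L advanced); A->plug->A->R->H->L->B->refl->G->L'->D->R'->B->plug->B
Char 5 ('A'): step: R->1, L=3; A->plug->A->R->C->L->E->refl->F->L'->G->R'->H->plug->H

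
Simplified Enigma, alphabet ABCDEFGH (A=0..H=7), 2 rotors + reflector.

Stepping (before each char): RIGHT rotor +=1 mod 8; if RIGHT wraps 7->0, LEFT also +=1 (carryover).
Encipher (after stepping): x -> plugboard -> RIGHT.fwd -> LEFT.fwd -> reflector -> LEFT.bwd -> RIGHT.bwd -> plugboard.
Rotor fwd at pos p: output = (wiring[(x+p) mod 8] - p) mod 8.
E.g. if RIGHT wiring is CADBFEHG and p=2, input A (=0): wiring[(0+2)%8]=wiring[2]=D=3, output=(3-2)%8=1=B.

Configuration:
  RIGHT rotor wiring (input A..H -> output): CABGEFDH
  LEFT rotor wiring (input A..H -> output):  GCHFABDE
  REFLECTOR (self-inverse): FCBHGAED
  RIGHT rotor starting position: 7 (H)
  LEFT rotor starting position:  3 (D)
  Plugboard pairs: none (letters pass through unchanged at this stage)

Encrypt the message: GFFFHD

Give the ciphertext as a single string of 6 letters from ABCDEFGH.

Answer: CGGEEA

Derivation:
Char 1 ('G'): step: R->0, L->4 (L advanced); G->plug->G->R->D->L->A->refl->F->L'->B->R'->C->plug->C
Char 2 ('F'): step: R->1, L=4; F->plug->F->R->C->L->H->refl->D->L'->G->R'->G->plug->G
Char 3 ('F'): step: R->2, L=4; F->plug->F->R->F->L->G->refl->E->L'->A->R'->G->plug->G
Char 4 ('F'): step: R->3, L=4; F->plug->F->R->H->L->B->refl->C->L'->E->R'->E->plug->E
Char 5 ('H'): step: R->4, L=4; H->plug->H->R->C->L->H->refl->D->L'->G->R'->E->plug->E
Char 6 ('D'): step: R->5, L=4; D->plug->D->R->F->L->G->refl->E->L'->A->R'->A->plug->A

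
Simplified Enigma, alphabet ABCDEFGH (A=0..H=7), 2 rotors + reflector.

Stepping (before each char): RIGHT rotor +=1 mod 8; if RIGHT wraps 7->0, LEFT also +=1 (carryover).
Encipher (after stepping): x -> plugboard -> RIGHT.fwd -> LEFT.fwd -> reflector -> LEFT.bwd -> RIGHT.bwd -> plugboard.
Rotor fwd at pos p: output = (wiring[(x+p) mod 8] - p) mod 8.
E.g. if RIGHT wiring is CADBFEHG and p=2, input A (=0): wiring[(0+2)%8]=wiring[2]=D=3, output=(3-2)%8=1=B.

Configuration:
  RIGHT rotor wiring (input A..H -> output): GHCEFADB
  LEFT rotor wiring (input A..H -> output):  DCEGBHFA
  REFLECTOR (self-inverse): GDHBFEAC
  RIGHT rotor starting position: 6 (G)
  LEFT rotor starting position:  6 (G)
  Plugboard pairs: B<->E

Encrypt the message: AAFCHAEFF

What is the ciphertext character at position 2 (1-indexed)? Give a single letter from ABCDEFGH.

Char 1 ('A'): step: R->7, L=6; A->plug->A->R->C->L->F->refl->E->L'->D->R'->D->plug->D
Char 2 ('A'): step: R->0, L->7 (L advanced); A->plug->A->R->G->L->A->refl->G->L'->H->R'->B->plug->E

E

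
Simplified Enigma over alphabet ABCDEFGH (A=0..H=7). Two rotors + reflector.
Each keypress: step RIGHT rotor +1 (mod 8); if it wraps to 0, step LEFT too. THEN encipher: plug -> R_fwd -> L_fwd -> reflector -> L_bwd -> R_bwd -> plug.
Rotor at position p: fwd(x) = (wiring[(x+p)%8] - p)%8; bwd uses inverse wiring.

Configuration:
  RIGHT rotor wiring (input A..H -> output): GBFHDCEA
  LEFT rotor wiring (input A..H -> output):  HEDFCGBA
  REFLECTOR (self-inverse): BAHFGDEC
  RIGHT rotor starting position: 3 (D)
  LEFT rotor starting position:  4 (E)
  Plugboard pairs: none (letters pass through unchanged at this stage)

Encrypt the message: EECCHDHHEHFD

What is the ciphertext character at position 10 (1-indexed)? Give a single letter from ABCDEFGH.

Char 1 ('E'): step: R->4, L=4; E->plug->E->R->C->L->F->refl->D->L'->E->R'->D->plug->D
Char 2 ('E'): step: R->5, L=4; E->plug->E->R->E->L->D->refl->F->L'->C->R'->G->plug->G
Char 3 ('C'): step: R->6, L=4; C->plug->C->R->A->L->G->refl->E->L'->D->R'->D->plug->D
Char 4 ('C'): step: R->7, L=4; C->plug->C->R->C->L->F->refl->D->L'->E->R'->F->plug->F
Char 5 ('H'): step: R->0, L->5 (L advanced); H->plug->H->R->A->L->B->refl->A->L'->G->R'->A->plug->A
Char 6 ('D'): step: R->1, L=5; D->plug->D->R->C->L->D->refl->F->L'->H->R'->G->plug->G
Char 7 ('H'): step: R->2, L=5; H->plug->H->R->H->L->F->refl->D->L'->C->R'->E->plug->E
Char 8 ('H'): step: R->3, L=5; H->plug->H->R->C->L->D->refl->F->L'->H->R'->C->plug->C
Char 9 ('E'): step: R->4, L=5; E->plug->E->R->C->L->D->refl->F->L'->H->R'->A->plug->A
Char 10 ('H'): step: R->5, L=5; H->plug->H->R->G->L->A->refl->B->L'->A->R'->F->plug->F

F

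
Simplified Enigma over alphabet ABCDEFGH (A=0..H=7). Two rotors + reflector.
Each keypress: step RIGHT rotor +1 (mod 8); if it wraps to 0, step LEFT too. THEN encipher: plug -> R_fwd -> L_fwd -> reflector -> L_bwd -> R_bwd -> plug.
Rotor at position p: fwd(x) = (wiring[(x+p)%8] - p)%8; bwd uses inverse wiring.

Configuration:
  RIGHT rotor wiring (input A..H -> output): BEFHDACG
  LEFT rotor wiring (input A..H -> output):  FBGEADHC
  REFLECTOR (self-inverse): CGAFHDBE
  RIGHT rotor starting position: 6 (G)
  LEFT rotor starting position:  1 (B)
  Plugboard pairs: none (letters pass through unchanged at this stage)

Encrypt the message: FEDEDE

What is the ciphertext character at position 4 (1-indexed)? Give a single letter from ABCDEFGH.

Char 1 ('F'): step: R->7, L=1; F->plug->F->R->E->L->C->refl->A->L'->A->R'->E->plug->E
Char 2 ('E'): step: R->0, L->2 (L advanced); E->plug->E->R->D->L->B->refl->G->L'->C->R'->G->plug->G
Char 3 ('D'): step: R->1, L=2; D->plug->D->R->C->L->G->refl->B->L'->D->R'->A->plug->A
Char 4 ('E'): step: R->2, L=2; E->plug->E->R->A->L->E->refl->H->L'->H->R'->G->plug->G

G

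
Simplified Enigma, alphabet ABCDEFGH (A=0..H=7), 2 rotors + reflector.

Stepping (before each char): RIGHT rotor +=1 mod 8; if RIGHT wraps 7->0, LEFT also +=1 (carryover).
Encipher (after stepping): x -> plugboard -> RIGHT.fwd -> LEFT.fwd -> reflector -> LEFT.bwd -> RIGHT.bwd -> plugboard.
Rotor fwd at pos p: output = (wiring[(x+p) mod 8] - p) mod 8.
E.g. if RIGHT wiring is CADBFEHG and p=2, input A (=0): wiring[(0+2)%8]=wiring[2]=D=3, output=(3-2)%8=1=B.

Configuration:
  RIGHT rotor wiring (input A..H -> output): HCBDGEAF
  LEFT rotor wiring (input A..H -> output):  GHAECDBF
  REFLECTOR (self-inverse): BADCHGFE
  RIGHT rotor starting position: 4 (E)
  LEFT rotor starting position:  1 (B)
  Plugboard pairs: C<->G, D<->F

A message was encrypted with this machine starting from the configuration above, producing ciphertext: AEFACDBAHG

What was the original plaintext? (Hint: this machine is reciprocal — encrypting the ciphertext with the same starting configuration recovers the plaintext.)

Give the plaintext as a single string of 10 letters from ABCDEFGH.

Char 1 ('A'): step: R->5, L=1; A->plug->A->R->H->L->F->refl->G->L'->A->R'->C->plug->G
Char 2 ('E'): step: R->6, L=1; E->plug->E->R->D->L->B->refl->A->L'->F->R'->F->plug->D
Char 3 ('F'): step: R->7, L=1; F->plug->D->R->C->L->D->refl->C->L'->E->R'->E->plug->E
Char 4 ('A'): step: R->0, L->2 (L advanced); A->plug->A->R->H->L->F->refl->G->L'->A->R'->G->plug->C
Char 5 ('C'): step: R->1, L=2; C->plug->G->R->E->L->H->refl->E->L'->G->R'->H->plug->H
Char 6 ('D'): step: R->2, L=2; D->plug->F->R->D->L->B->refl->A->L'->C->R'->D->plug->F
Char 7 ('B'): step: R->3, L=2; B->plug->B->R->D->L->B->refl->A->L'->C->R'->E->plug->E
Char 8 ('A'): step: R->4, L=2; A->plug->A->R->C->L->A->refl->B->L'->D->R'->E->plug->E
Char 9 ('H'): step: R->5, L=2; H->plug->H->R->B->L->C->refl->D->L'->F->R'->E->plug->E
Char 10 ('G'): step: R->6, L=2; G->plug->C->R->B->L->C->refl->D->L'->F->R'->F->plug->D

Answer: GDECHFEEED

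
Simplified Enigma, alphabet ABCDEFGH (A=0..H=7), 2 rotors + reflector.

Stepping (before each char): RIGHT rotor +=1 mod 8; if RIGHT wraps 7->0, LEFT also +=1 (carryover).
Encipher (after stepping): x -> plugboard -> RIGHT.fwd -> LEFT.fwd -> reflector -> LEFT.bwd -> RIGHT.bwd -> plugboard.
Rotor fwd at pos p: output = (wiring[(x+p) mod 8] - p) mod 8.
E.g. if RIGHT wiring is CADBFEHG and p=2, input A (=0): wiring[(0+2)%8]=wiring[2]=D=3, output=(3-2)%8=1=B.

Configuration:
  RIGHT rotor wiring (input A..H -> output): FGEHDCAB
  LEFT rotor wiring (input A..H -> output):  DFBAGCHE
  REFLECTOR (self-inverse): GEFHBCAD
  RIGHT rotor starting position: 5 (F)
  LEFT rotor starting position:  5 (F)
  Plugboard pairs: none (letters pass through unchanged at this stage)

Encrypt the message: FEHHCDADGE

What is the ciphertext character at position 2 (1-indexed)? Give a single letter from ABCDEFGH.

Char 1 ('F'): step: R->6, L=5; F->plug->F->R->B->L->C->refl->F->L'->A->R'->D->plug->D
Char 2 ('E'): step: R->7, L=5; E->plug->E->R->A->L->F->refl->C->L'->B->R'->H->plug->H

H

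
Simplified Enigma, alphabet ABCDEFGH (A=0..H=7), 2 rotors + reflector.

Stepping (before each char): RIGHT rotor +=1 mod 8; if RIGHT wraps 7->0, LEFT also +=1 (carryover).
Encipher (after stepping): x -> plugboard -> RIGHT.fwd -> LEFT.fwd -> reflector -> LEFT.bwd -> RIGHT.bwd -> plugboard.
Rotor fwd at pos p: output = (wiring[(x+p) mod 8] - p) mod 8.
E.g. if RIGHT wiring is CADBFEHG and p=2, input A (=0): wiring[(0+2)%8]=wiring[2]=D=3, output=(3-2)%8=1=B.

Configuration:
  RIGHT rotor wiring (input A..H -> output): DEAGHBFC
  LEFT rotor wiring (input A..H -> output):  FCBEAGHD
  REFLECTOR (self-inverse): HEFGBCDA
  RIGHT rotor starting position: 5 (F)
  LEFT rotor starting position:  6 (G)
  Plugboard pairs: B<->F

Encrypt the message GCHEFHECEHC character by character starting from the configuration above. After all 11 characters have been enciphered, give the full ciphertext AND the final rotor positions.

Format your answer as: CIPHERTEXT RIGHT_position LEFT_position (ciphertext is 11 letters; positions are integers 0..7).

Answer: DFBCEBDFGEB 0 0

Derivation:
Char 1 ('G'): step: R->6, L=6; G->plug->G->R->B->L->F->refl->C->L'->G->R'->D->plug->D
Char 2 ('C'): step: R->7, L=6; C->plug->C->R->F->L->G->refl->D->L'->E->R'->B->plug->F
Char 3 ('H'): step: R->0, L->7 (L advanced); H->plug->H->R->C->L->D->refl->G->L'->B->R'->F->plug->B
Char 4 ('E'): step: R->1, L=7; E->plug->E->R->A->L->E->refl->B->L'->F->R'->C->plug->C
Char 5 ('F'): step: R->2, L=7; F->plug->B->R->E->L->F->refl->C->L'->D->R'->E->plug->E
Char 6 ('H'): step: R->3, L=7; H->plug->H->R->F->L->B->refl->E->L'->A->R'->F->plug->B
Char 7 ('E'): step: R->4, L=7; E->plug->E->R->H->L->A->refl->H->L'->G->R'->D->plug->D
Char 8 ('C'): step: R->5, L=7; C->plug->C->R->F->L->B->refl->E->L'->A->R'->B->plug->F
Char 9 ('E'): step: R->6, L=7; E->plug->E->R->C->L->D->refl->G->L'->B->R'->G->plug->G
Char 10 ('H'): step: R->7, L=7; H->plug->H->R->G->L->H->refl->A->L'->H->R'->E->plug->E
Char 11 ('C'): step: R->0, L->0 (L advanced); C->plug->C->R->A->L->F->refl->C->L'->B->R'->F->plug->B
Final: ciphertext=DFBCEBDFGEB, RIGHT=0, LEFT=0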